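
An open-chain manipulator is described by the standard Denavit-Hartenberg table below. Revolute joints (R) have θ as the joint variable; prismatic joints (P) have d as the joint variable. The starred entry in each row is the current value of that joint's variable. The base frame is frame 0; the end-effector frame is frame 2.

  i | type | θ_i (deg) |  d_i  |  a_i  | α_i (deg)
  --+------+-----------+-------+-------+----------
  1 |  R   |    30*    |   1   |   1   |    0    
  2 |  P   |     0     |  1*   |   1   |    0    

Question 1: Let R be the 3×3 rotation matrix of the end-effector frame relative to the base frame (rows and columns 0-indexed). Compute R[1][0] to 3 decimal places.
End-effector x-axis (col 0 of R) = (0.8660,0.5000,0.0000)
R[1][0] = 0.5000

0.500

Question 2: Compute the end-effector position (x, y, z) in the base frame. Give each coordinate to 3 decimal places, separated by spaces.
1.732 1.000 2.000

after link 1: o_1 = (0.8660, 0.5000, 1.0000)
after link 2: o_2 = (1.7321, 1.0000, 2.0000)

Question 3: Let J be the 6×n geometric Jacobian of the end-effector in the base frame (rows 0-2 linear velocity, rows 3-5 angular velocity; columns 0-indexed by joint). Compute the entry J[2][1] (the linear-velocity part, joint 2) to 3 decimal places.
prismatic axis z_1 = (0.0000,0.0000,1.0000)
J_v[:, 1] = z_1; J_ω[:, 1] = (0,0,0)
entry J[2][1] = 1.0000

1.000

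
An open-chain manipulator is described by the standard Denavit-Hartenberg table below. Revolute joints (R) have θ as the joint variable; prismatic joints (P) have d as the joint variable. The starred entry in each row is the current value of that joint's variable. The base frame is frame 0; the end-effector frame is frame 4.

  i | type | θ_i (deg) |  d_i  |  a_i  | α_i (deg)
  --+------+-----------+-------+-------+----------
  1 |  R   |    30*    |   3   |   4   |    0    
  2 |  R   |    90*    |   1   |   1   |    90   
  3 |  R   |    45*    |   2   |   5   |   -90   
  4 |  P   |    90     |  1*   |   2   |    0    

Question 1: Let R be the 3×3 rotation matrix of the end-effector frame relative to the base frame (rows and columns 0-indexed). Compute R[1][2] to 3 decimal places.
End-effector z-axis (col 2 of R) = (0.3536,-0.6124,0.7071)
R[1][2] = -0.6124

-0.612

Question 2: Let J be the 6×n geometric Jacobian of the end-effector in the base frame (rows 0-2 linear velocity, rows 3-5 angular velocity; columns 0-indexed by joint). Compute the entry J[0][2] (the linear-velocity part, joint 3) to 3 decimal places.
axis z_2 = (0.8660,0.5000,0.0000); lever o_n−o_2 = (-1.4142,2.4495,4.2426)
cross product → J_v[:, 2] = (2.1213,-3.6742,2.8284)
J_ω[:, 2] = z_2
entry J[0][2] = 2.1213

2.121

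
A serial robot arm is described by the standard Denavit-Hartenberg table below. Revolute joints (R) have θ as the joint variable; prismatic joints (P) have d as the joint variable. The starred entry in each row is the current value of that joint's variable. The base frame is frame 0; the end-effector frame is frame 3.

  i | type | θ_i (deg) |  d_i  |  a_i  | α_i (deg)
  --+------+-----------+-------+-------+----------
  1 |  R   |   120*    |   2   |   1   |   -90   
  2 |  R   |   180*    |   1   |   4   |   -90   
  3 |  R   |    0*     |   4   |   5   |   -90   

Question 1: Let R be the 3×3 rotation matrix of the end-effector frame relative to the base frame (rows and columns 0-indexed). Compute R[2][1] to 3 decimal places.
-1.000

End-effector y-axis (col 1 of R) = (-0.0000,0.0000,-1.0000)
R[2][1] = -1.0000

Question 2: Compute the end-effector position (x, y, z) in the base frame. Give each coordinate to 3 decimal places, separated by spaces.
after link 1: o_1 = (-0.5000, 0.8660, 2.0000)
after link 2: o_2 = (0.6340, -3.0981, 2.0000)
after link 3: o_3 = (3.1340, -7.4282, 6.0000)

3.134 -7.428 6.000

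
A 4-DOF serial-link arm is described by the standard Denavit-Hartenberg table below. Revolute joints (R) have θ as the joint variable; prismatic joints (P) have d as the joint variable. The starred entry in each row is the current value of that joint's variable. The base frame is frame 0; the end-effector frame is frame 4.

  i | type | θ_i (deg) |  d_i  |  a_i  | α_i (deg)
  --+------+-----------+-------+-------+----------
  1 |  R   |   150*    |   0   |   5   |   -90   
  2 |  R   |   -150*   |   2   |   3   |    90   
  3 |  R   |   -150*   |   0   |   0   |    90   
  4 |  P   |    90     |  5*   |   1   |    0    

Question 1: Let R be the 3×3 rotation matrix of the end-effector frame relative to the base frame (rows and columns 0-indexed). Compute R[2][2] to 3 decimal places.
-0.250

End-effector z-axis (col 2 of R) = (-0.8080,-0.5335,-0.2500)
R[2][2] = -0.2500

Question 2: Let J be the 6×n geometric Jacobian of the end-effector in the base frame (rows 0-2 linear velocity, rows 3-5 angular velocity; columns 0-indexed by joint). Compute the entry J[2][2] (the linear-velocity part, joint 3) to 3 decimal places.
axis z_2 = (0.4330,-0.2500,-0.8660); lever o_n−o_2 = (-3.6071,-2.9175,-2.1160)
cross product → J_v[:, 2] = (-1.9976,4.0401,-2.1651)
J_ω[:, 2] = z_2
entry J[2][2] = -2.1651

-2.165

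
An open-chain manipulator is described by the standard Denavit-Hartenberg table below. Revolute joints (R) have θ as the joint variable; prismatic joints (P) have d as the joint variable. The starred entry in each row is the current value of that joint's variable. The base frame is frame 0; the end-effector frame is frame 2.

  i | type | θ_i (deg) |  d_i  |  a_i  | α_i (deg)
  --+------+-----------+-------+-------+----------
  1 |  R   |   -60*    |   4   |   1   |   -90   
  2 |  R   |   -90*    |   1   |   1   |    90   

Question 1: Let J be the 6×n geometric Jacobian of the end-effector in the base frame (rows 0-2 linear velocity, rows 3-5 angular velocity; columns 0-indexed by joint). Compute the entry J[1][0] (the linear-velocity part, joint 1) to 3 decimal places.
1.366

axis z_0 = ẑ; lever o_n−o_0 = (1.3660,-0.3660,5.0000)
cross product → J_v[:, 0] = (0.3660,1.3660,-0.0000)
J_ω[:, 0] = z_0
entry J[1][0] = 1.3660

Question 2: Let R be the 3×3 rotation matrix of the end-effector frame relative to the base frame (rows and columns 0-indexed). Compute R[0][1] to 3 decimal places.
End-effector y-axis (col 1 of R) = (0.8660,0.5000,0.0000)
R[0][1] = 0.8660

0.866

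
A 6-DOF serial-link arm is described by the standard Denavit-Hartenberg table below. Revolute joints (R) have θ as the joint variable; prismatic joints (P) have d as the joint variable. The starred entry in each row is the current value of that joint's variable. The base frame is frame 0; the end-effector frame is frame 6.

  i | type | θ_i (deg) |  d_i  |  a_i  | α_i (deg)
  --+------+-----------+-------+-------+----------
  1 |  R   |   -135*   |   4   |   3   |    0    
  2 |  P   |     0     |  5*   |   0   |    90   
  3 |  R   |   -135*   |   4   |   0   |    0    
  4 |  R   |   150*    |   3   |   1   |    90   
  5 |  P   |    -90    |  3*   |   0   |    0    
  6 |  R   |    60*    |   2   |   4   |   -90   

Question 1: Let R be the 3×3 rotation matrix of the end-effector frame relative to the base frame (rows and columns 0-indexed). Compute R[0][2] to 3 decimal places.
End-effector z-axis (col 2 of R) = (-0.9539,0.2709,0.1294)
R[0][2] = -0.9539

-0.954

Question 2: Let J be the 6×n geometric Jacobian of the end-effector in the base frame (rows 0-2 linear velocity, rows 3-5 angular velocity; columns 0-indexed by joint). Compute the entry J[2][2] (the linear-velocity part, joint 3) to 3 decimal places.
axis z_2 = (-0.7071,0.7071,0.0000); lever o_n−o_2 = (-7.4996,-0.4286,-3.6742)
cross product → J_v[:, 2] = (-2.5981,-2.5981,5.6061)
J_ω[:, 2] = z_2
entry J[2][2] = 5.6061

5.606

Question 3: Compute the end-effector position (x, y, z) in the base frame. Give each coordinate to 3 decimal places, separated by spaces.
-9.621 -2.550 5.326

after link 1: o_1 = (-2.1213, -2.1213, 4.0000)
after link 2: o_2 = (-2.1213, -2.1213, 9.0000)
after link 3: o_3 = (-4.9497, 0.7071, 9.0000)
after link 4: o_4 = (-7.7541, 2.1454, 9.2588)
after link 5: o_5 = (-8.3031, 1.5964, 6.3610)
after link 6: o_6 = (-9.6210, -2.5499, 5.3258)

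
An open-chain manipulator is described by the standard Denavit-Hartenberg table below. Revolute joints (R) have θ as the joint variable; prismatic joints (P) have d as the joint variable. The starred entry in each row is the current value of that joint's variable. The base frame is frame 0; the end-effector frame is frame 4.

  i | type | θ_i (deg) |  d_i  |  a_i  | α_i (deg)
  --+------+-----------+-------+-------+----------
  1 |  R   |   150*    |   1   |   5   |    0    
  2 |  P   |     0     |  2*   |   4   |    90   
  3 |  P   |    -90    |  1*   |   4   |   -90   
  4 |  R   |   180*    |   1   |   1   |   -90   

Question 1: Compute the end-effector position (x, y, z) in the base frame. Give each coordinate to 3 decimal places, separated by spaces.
-8.160 5.866 0.000

after link 1: o_1 = (-4.3301, 2.5000, 1.0000)
after link 2: o_2 = (-7.7942, 4.5000, 3.0000)
after link 3: o_3 = (-7.2942, 5.3660, -1.0000)
after link 4: o_4 = (-8.1603, 5.8660, 0.0000)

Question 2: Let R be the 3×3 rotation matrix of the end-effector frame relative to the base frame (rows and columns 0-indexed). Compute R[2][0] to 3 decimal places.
End-effector x-axis (col 0 of R) = (-0.0000,-0.0000,1.0000)
R[2][0] = 1.0000

1.000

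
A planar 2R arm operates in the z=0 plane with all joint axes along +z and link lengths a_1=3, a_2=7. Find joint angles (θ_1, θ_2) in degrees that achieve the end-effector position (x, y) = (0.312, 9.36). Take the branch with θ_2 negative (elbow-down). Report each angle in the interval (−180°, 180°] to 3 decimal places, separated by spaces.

cos θ_2 = (87.7069−3²−7²)/(2·3·7) = 0.7073; θ_2 = -44.9837° (elbow-down)
β = atan2(9.3600,0.3120) = 88.0908°; ψ = atan2(-4.9483,7.9512) = -31.8957°
θ_1 = β − ψ = 119.9866°

119.987 -44.984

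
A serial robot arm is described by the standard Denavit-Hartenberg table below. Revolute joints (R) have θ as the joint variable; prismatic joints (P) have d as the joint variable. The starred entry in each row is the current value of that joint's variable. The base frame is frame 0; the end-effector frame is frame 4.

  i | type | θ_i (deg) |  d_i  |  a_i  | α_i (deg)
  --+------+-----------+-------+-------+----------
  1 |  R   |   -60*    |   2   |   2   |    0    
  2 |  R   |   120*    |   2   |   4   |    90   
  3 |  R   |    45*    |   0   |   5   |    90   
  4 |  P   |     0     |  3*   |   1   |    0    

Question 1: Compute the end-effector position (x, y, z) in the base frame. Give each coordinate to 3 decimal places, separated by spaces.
after link 1: o_1 = (1.0000, -1.7321, 2.0000)
after link 2: o_2 = (3.0000, 1.7321, 4.0000)
after link 3: o_3 = (4.7678, 4.7939, 7.5355)
after link 4: o_4 = (6.1820, 7.2434, 6.1213)

6.182 7.243 6.121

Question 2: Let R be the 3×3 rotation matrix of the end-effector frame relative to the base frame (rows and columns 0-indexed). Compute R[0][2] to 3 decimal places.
0.354

End-effector z-axis (col 2 of R) = (0.3536,0.6124,-0.7071)
R[0][2] = 0.3536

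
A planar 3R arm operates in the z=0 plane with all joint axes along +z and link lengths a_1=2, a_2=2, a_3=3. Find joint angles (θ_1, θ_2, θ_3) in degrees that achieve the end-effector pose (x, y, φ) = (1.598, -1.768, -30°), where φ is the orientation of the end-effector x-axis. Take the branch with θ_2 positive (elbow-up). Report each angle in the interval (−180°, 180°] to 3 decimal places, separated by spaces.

120.003 149.997 60.000

wrist centre = target − a_3·(cos φ, sin φ) = (-1.0001, -0.2680)
cos θ_2 = (1.0720−2²−2²)/(2·2·2) = -0.8660; θ_2 = 149.9974° (elbow-up)
β = atan2(-0.2680,-1.0001) = -164.9984°; ψ = atan2(1.0001,0.2680) = 74.9987°
θ_1 = β − ψ = -239.9971°
θ_3 = φ − θ_1 − θ_2 = 59.9997° (wrapped to (-180°,180°])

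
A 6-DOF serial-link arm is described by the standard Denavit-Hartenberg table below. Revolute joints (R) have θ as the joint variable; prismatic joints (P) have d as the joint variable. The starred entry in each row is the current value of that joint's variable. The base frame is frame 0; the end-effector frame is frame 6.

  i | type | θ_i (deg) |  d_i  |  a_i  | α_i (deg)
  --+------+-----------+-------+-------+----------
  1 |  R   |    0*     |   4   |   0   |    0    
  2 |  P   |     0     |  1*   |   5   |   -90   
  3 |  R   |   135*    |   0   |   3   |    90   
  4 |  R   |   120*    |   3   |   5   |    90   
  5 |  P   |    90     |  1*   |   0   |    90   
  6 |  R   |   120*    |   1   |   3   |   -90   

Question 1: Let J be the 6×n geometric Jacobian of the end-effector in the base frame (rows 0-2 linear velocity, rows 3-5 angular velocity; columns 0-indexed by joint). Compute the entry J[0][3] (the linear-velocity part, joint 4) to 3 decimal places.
4.946

axis z_3 = (0.7071,0.0000,-0.7071); lever o_n−o_3 = (0.9786,6.9952,-1.1427)
cross product → J_v[:, 3] = (4.9463,0.1160,4.9463)
J_ω[:, 3] = z_3
entry J[0][3] = 4.9463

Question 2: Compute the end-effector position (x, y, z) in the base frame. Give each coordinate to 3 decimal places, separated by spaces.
3.857 6.995 1.736

after link 1: o_1 = (0.0000, 0.0000, 4.0000)
after link 2: o_2 = (5.0000, 0.0000, 5.0000)
after link 3: o_3 = (2.8787, 0.0000, 2.8787)
after link 4: o_4 = (6.7678, 4.3301, 2.5251)
after link 5: o_5 = (6.1554, 4.8301, 1.9128)
after link 6: o_6 = (3.8573, 6.9952, 1.7360)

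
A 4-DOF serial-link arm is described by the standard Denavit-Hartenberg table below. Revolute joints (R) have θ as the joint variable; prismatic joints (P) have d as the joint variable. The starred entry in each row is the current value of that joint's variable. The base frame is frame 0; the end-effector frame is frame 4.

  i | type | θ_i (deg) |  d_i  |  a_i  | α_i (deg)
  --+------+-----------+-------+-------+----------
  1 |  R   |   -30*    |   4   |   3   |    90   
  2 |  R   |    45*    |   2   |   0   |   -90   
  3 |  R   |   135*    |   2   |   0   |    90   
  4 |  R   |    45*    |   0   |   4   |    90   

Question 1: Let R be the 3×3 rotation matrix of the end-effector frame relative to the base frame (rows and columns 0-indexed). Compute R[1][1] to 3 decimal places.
0.362

End-effector y-axis (col 1 of R) = (0.7866,0.3624,0.5000)
R[1][1] = 0.3624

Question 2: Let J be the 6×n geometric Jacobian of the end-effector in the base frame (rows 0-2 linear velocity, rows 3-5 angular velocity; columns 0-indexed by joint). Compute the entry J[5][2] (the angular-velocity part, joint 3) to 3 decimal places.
0.707

axis z_2 = (-0.6124,0.3536,0.7071); lever o_n−o_2 = (-3.1815,4.1463,2.0000)
cross product → J_v[:, 2] = (-2.2247,-1.0249,-1.4142)
J_ω[:, 2] = z_2
entry J[5][2] = 0.7071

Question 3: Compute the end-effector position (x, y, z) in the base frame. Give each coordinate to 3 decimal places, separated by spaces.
-1.583 0.914 6.000

after link 1: o_1 = (2.5981, -1.5000, 4.0000)
after link 2: o_2 = (1.5981, -3.2321, 4.0000)
after link 3: o_3 = (0.3733, -2.5249, 5.4142)
after link 4: o_4 = (-1.5835, 0.9142, 6.0000)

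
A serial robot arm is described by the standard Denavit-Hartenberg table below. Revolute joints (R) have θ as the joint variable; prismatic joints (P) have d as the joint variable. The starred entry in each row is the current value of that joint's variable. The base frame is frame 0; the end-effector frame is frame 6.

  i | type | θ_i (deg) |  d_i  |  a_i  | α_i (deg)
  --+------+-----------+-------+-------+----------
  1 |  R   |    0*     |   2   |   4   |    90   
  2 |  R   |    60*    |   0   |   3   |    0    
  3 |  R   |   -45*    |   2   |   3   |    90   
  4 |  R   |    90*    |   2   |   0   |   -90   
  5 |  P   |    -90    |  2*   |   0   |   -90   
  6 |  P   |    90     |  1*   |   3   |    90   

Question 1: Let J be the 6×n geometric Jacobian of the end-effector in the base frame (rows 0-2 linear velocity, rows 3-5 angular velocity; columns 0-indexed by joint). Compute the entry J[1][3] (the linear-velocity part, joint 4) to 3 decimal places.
-1.000

axis z_3 = (0.2588,-0.0000,-0.9659); lever o_n−o_3 = (1.4836,-1.0000,-1.6730)
cross product → J_v[:, 3] = (-0.9659,-1.0000,-0.2588)
J_ω[:, 3] = z_3
entry J[1][3] = -1.0000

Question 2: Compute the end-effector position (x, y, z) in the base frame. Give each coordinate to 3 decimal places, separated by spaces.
after link 1: o_1 = (4.0000, 0.0000, 2.0000)
after link 2: o_2 = (5.5000, 0.0000, 4.5981)
after link 3: o_3 = (8.3978, -2.0000, 5.3745)
after link 4: o_4 = (8.9154, -2.0000, 3.4427)
after link 5: o_5 = (6.9836, -2.0000, 2.9250)
after link 6: o_6 = (9.8813, -3.0000, 3.7015)

9.881 -3.000 3.702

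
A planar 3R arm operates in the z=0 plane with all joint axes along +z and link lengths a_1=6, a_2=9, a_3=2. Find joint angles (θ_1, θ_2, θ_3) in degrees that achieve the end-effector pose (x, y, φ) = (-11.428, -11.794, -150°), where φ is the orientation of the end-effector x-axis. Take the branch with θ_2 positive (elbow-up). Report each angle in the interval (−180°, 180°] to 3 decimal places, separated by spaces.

wrist centre = target − a_3·(cos φ, sin φ) = (-9.6959, -10.7940)
cos θ_2 = (210.5219−6²−9²)/(2·6·9) = 0.8659; θ_2 = 30.0094° (elbow-up)
β = atan2(-10.7940,-9.6959) = -131.9325°; ψ = atan2(4.5013,13.7935) = 18.0733°
θ_1 = β − ψ = -150.0057°
θ_3 = φ − θ_1 − θ_2 = -30.0037° (wrapped to (-180°,180°])

-150.006 30.009 -30.004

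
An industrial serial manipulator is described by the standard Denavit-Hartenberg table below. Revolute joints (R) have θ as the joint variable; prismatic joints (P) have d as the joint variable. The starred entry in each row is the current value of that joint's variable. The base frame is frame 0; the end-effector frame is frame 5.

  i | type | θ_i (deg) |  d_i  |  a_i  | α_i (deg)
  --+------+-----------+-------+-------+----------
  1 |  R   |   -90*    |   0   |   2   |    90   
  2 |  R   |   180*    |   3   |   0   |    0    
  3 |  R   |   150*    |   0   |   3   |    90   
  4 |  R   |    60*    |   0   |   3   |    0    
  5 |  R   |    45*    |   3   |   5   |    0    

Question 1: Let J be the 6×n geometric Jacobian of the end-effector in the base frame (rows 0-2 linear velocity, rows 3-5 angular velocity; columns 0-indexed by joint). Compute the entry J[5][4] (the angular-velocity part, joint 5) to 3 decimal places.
-0.866

axis z_4 = (-0.0000,0.5000,-0.8660); lever o_n−o_4 = (-4.8296,2.6207,-1.9510)
cross product → J_v[:, 4] = (1.2941,4.1826,2.4148)
J_ω[:, 4] = z_4
entry J[5][4] = -0.8660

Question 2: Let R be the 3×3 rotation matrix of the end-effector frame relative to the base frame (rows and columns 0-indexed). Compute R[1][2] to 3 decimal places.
0.500

End-effector z-axis (col 2 of R) = (-0.0000,0.5000,-0.8660)
R[1][2] = 0.5000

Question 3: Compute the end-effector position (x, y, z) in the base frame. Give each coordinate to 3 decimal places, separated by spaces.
after link 1: o_1 = (0.0000, -2.0000, 0.0000)
after link 2: o_2 = (-3.0000, -2.0000, 0.0000)
after link 3: o_3 = (-3.0000, -4.5981, -1.5000)
after link 4: o_4 = (-5.5981, -5.8971, -2.2500)
after link 5: o_5 = (-10.4277, -3.2764, -4.2010)

-10.428 -3.276 -4.201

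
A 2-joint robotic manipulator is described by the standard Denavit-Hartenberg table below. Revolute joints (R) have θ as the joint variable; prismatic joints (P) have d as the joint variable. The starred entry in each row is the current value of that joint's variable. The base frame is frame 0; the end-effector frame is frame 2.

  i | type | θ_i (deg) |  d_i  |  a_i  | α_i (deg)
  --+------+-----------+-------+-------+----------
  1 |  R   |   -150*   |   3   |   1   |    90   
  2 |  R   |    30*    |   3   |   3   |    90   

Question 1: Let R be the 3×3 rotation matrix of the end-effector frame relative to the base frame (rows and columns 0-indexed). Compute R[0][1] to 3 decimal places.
-0.500

End-effector y-axis (col 1 of R) = (-0.5000,0.8660,0.0000)
R[0][1] = -0.5000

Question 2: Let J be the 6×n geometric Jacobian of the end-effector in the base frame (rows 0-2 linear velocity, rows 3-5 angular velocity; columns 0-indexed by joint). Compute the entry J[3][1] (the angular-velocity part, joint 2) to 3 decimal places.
axis z_1 = (-0.5000,0.8660,0.0000); lever o_n−o_1 = (-3.7500,1.2990,1.5000)
cross product → J_v[:, 1] = (1.2990,0.7500,2.5981)
J_ω[:, 1] = z_1
entry J[3][1] = -0.5000

-0.500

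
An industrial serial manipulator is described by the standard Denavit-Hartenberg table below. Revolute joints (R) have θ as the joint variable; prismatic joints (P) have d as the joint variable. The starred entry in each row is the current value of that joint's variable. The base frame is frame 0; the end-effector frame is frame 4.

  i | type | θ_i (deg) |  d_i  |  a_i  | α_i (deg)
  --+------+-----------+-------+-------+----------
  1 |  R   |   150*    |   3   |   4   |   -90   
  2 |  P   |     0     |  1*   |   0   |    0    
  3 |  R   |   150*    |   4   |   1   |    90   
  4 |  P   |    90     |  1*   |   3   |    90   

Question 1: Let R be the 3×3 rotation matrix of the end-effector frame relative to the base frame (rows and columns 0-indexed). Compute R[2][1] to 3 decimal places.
End-effector y-axis (col 1 of R) = (-0.4330,0.2500,-0.8660)
R[2][1] = -0.8660

-0.866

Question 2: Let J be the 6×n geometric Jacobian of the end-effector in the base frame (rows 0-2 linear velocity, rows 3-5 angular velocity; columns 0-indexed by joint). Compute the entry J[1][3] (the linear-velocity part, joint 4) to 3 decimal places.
prismatic axis z_3 = (-0.4330,0.2500,-0.8660)
J_v[:, 3] = z_3; J_ω[:, 3] = (0,0,0)
entry J[1][3] = 0.2500

0.250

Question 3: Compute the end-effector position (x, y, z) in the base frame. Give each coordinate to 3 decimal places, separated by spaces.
-7.147 -5.111 1.634

after link 1: o_1 = (-3.4641, 2.0000, 3.0000)
after link 2: o_2 = (-3.9641, 1.1340, 3.0000)
after link 3: o_3 = (-5.2141, -2.7631, 2.5000)
after link 4: o_4 = (-7.1471, -5.1112, 1.6340)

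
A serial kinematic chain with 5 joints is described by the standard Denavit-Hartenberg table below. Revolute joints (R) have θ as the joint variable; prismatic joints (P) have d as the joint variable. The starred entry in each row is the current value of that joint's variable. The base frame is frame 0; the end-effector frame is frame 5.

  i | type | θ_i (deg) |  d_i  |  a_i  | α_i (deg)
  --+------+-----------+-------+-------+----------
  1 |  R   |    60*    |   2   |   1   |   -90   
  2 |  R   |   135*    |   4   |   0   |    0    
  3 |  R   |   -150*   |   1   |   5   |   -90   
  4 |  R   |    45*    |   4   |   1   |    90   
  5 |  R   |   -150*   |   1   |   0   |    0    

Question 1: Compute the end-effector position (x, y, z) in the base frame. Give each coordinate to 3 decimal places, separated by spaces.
-0.215 9.628 -0.204

after link 1: o_1 = (0.5000, 0.8660, 2.0000)
after link 2: o_2 = (-2.9641, 2.8660, 2.0000)
after link 3: o_3 = (-1.4153, 7.5486, 3.2941)
after link 4: o_4 = (0.0562, 8.6831, -0.3866)
after link 5: o_5 = (-0.2147, 9.6282, -0.2036)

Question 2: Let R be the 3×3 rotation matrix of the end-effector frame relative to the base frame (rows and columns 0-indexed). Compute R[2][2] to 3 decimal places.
End-effector z-axis (col 2 of R) = (-0.2709,0.9451,0.1830)
R[2][2] = 0.1830

0.183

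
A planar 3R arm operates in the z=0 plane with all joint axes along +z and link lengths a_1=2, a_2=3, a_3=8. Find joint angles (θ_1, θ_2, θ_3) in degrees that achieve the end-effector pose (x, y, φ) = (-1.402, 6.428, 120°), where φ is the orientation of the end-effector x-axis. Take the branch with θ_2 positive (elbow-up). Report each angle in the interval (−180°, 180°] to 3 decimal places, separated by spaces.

-90.006 120.001 90.004

wrist centre = target − a_3·(cos φ, sin φ) = (2.5980, -0.5002)
cos θ_2 = (6.9998−2²−3²)/(2·2·3) = -0.5000; θ_2 = 120.0011° (elbow-up)
β = atan2(-0.5002,2.5980) = -10.8980°; ψ = atan2(2.5980,0.5000) = 79.1075°
θ_1 = β − ψ = -90.0055°
θ_3 = φ − θ_1 − θ_2 = 90.0045° (wrapped to (-180°,180°])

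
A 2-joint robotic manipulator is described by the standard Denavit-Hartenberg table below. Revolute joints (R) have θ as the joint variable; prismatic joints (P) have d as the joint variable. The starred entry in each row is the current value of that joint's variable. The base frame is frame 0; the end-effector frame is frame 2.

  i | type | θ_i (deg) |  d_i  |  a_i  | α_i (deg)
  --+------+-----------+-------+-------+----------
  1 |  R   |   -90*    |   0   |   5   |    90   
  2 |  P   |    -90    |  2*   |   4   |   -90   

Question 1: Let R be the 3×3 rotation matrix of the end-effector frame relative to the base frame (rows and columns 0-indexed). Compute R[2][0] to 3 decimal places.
-1.000

End-effector x-axis (col 0 of R) = (-0.0000,-0.0000,-1.0000)
R[2][0] = -1.0000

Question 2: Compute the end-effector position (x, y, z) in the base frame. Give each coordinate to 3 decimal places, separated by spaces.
-2.000 -5.000 -4.000

after link 1: o_1 = (0.0000, -5.0000, 0.0000)
after link 2: o_2 = (-2.0000, -5.0000, -4.0000)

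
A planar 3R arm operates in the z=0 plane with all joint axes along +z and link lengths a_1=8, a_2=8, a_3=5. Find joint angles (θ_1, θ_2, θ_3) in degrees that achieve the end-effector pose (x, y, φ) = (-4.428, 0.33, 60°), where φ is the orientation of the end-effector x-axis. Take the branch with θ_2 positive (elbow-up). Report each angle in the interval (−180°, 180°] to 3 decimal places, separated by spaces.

150.001 120.001 149.998

wrist centre = target − a_3·(cos φ, sin φ) = (-6.9280, -4.0001)
cos θ_2 = (63.9982−8²−8²)/(2·8·8) = -0.5000; θ_2 = 120.0009° (elbow-up)
β = atan2(-4.0001,-6.9280) = -149.9985°; ψ = atan2(6.9281,3.9999) = 60.0005°
θ_1 = β − ψ = -209.9989°
θ_3 = φ − θ_1 − θ_2 = 149.9980° (wrapped to (-180°,180°])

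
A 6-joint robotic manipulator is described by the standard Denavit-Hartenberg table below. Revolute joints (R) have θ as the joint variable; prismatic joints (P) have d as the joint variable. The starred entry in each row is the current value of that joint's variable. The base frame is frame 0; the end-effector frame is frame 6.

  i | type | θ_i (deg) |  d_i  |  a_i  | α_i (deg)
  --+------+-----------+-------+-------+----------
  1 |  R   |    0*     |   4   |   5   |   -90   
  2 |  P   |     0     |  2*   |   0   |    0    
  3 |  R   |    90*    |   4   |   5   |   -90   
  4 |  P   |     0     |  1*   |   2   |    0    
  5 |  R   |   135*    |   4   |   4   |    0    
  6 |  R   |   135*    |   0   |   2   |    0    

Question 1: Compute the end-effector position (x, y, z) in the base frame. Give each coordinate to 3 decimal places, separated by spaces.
-0.000 5.172 -0.172

after link 1: o_1 = (5.0000, 0.0000, 4.0000)
after link 2: o_2 = (5.0000, 2.0000, 4.0000)
after link 3: o_3 = (5.0000, 6.0000, -1.0000)
after link 4: o_4 = (4.0000, 6.0000, -3.0000)
after link 5: o_5 = (-0.0000, 3.1716, -0.1716)
after link 6: o_6 = (-0.0000, 5.1716, -0.1716)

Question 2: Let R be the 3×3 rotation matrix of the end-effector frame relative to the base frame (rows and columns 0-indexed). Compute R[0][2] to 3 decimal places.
-1.000

End-effector z-axis (col 2 of R) = (-1.0000,0.0000,-0.0000)
R[0][2] = -1.0000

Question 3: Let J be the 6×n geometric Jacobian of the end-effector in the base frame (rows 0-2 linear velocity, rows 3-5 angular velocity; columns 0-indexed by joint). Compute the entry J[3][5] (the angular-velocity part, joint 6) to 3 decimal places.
axis z_5 = (-1.0000,0.0000,-0.0000); lever o_n−o_5 = (0.0000,2.0000,0.0000)
cross product → J_v[:, 5] = (0.0000,0.0000,-2.0000)
J_ω[:, 5] = z_5
entry J[3][5] = -1.0000

-1.000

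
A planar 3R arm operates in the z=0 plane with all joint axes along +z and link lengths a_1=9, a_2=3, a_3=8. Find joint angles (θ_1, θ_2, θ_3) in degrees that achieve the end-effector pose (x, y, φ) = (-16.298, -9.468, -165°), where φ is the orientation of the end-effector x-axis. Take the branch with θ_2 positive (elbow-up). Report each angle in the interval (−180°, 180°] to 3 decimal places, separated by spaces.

wrist centre = target − a_3·(cos φ, sin φ) = (-8.5706, -7.3974)
cos θ_2 = (128.1773−9²−3²)/(2·9·3) = 0.7070; θ_2 = 45.0097° (elbow-up)
β = atan2(-7.3974,-8.5706) = -139.2019°; ψ = atan2(2.1217,11.1210) = 10.8012°
θ_1 = β − ψ = -150.0031°
θ_3 = φ − θ_1 − θ_2 = -60.0066° (wrapped to (-180°,180°])

-150.003 45.010 -60.007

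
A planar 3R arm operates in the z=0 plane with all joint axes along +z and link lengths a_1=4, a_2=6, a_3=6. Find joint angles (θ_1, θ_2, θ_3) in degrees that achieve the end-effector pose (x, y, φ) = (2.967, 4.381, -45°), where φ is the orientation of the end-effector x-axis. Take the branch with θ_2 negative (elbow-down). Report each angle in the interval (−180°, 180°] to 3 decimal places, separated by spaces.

135.006 -60.008 -119.998

wrist centre = target − a_3·(cos φ, sin φ) = (-1.2756, 8.6236)
cos θ_2 = (75.9944−4²−6²)/(2·4·6) = 0.4999; θ_2 = -60.0077° (elbow-down)
β = atan2(8.6236,-1.2756) = 98.4144°; ψ = atan2(-5.1966,6.9993) = -36.5916°
θ_1 = β − ψ = 135.0060°
θ_3 = φ − θ_1 − θ_2 = -119.9983° (wrapped to (-180°,180°])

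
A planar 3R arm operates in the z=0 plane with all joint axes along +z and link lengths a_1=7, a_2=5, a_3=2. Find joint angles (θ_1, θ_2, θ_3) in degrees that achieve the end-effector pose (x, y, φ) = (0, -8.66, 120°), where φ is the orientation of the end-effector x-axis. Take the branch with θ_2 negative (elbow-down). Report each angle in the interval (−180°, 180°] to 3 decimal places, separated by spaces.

wrist centre = target − a_3·(cos φ, sin φ) = (1.0000, -10.3921)
cos θ_2 = (108.9947−7²−5²)/(2·7·5) = 0.4999; θ_2 = -60.0050° (elbow-down)
β = atan2(-10.3921,1.0000) = -84.5035°; ψ = atan2(-4.3303,9.4996) = -24.5056°
θ_1 = β − ψ = -59.9979°
θ_3 = φ − θ_1 − θ_2 = -119.9971° (wrapped to (-180°,180°])

-59.998 -60.005 -119.997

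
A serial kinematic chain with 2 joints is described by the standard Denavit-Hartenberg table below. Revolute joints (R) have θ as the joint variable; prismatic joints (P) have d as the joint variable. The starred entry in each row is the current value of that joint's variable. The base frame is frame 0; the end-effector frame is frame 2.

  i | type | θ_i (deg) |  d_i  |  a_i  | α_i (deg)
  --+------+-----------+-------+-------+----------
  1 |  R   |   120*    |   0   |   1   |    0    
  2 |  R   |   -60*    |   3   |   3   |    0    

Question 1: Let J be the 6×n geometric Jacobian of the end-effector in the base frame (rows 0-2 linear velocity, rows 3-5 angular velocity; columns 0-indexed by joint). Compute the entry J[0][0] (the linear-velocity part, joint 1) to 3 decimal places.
-3.464

axis z_0 = ẑ; lever o_n−o_0 = (1.0000,3.4641,3.0000)
cross product → J_v[:, 0] = (-3.4641,1.0000,0.0000)
J_ω[:, 0] = z_0
entry J[0][0] = -3.4641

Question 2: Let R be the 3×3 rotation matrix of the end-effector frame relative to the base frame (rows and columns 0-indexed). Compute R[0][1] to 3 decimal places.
-0.866

End-effector y-axis (col 1 of R) = (-0.8660,0.5000,0.0000)
R[0][1] = -0.8660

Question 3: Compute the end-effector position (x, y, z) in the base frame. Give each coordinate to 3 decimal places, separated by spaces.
after link 1: o_1 = (-0.5000, 0.8660, 0.0000)
after link 2: o_2 = (1.0000, 3.4641, 3.0000)

1.000 3.464 3.000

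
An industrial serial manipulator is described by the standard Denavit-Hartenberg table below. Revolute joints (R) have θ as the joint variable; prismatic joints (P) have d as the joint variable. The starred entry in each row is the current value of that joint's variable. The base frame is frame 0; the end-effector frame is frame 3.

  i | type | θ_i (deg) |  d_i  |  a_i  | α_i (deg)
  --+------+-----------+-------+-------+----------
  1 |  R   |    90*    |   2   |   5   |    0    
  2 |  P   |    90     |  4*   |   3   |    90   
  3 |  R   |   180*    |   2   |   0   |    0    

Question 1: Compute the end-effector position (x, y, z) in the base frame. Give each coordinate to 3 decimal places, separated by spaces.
-3.000 7.000 6.000

after link 1: o_1 = (0.0000, 5.0000, 2.0000)
after link 2: o_2 = (-3.0000, 5.0000, 6.0000)
after link 3: o_3 = (-3.0000, 7.0000, 6.0000)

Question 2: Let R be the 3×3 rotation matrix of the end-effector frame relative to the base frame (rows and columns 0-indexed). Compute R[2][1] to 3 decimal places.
-1.000

End-effector y-axis (col 1 of R) = (0.0000,0.0000,-1.0000)
R[2][1] = -1.0000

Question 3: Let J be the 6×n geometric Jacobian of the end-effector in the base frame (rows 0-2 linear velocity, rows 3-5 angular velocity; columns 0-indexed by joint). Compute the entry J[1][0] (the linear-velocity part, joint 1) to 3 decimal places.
-3.000

axis z_0 = ẑ; lever o_n−o_0 = (-3.0000,7.0000,6.0000)
cross product → J_v[:, 0] = (-7.0000,-3.0000,0.0000)
J_ω[:, 0] = z_0
entry J[1][0] = -3.0000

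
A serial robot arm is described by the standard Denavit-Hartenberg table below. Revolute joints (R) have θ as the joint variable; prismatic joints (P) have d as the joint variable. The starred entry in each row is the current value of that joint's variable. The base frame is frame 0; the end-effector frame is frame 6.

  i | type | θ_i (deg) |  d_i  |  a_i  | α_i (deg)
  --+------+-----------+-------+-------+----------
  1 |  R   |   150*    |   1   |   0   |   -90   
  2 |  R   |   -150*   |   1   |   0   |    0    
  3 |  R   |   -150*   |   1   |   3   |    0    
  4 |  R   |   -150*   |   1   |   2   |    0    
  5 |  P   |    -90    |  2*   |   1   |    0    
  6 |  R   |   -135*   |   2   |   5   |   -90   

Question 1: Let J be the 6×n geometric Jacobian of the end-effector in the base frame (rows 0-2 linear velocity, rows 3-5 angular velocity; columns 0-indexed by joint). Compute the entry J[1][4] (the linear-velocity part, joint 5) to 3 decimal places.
-0.866

prismatic axis z_4 = (-0.5000,-0.8660,0.0000)
J_v[:, 4] = z_4; J_ω[:, 4] = (0,0,0)
entry J[1][4] = -0.8660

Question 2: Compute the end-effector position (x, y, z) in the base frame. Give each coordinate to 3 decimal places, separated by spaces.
-6.995 -4.044 -3.134

after link 1: o_1 = (0.0000, 0.0000, 1.0000)
after link 2: o_2 = (-0.5000, -0.8660, 1.0000)
after link 3: o_3 = (-2.2990, -0.9821, -1.5981)
after link 4: o_4 = (-2.7990, -1.8481, 0.4019)
after link 5: o_5 = (-2.9330, -4.0801, 0.4019)
after link 6: o_6 = (-6.9949, -4.0444, -3.1336)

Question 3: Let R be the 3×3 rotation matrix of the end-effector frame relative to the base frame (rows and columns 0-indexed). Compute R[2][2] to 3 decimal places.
-0.707

End-effector z-axis (col 2 of R) = (0.6124,-0.3536,-0.7071)
R[2][2] = -0.7071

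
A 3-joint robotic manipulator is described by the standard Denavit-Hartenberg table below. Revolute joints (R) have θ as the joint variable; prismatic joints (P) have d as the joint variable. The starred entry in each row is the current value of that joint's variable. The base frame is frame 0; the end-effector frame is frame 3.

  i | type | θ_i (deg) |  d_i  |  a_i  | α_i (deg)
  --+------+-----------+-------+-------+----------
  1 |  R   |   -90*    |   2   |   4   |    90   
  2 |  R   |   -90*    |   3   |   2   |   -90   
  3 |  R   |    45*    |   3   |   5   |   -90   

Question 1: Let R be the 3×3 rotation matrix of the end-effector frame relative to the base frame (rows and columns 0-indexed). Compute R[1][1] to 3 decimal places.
1.000

End-effector y-axis (col 1 of R) = (0.0000,1.0000,-0.0000)
R[1][1] = 1.0000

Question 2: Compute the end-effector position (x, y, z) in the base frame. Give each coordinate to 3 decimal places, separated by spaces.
0.536 -7.000 -3.536

after link 1: o_1 = (0.0000, -4.0000, 2.0000)
after link 2: o_2 = (-3.0000, -4.0000, 0.0000)
after link 3: o_3 = (0.5355, -7.0000, -3.5355)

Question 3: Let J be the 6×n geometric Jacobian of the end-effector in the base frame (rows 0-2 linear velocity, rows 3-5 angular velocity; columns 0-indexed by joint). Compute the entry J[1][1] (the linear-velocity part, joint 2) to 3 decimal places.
axis z_1 = (-1.0000,-0.0000,0.0000); lever o_n−o_1 = (0.5355,-3.0000,-5.5355)
cross product → J_v[:, 1] = (0.0000,-5.5355,3.0000)
J_ω[:, 1] = z_1
entry J[1][1] = -5.5355

-5.536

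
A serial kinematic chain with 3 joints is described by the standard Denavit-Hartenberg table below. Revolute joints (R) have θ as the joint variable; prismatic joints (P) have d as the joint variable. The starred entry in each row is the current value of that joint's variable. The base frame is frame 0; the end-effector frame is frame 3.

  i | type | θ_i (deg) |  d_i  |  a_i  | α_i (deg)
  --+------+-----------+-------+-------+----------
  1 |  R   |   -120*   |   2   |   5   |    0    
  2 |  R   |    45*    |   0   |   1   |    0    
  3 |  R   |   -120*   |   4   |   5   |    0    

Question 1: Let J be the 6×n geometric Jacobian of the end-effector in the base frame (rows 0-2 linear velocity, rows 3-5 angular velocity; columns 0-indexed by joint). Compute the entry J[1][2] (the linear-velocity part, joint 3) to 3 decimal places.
axis z_2 = (0.0000,0.0000,1.0000); lever o_n−o_2 = (-4.8296,1.2941,4.0000)
cross product → J_v[:, 2] = (-1.2941,-4.8296,0.0000)
J_ω[:, 2] = z_2
entry J[1][2] = -4.8296

-4.830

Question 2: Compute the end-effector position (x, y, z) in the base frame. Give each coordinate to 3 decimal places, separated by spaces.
after link 1: o_1 = (-2.5000, -4.3301, 2.0000)
after link 2: o_2 = (-2.2412, -5.2961, 2.0000)
after link 3: o_3 = (-7.0708, -4.0020, 6.0000)

-7.071 -4.002 6.000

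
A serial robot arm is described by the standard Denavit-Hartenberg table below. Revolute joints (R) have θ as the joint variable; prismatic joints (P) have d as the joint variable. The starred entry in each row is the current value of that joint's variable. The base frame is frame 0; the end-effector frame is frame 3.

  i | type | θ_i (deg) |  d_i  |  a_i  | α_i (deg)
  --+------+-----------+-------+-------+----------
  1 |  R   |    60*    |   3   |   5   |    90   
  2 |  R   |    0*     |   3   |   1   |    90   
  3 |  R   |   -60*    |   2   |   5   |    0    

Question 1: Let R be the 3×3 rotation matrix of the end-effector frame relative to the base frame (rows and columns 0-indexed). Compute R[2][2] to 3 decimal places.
-1.000

End-effector z-axis (col 2 of R) = (0.0000,-0.0000,-1.0000)
R[2][2] = -1.0000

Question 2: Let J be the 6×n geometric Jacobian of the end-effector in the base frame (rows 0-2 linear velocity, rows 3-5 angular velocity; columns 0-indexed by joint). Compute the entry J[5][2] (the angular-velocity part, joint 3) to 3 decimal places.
-1.000

axis z_2 = (0.0000,-0.0000,-1.0000); lever o_n−o_2 = (-2.5000,4.3301,-2.0000)
cross product → J_v[:, 2] = (4.3301,2.5000,0.0000)
J_ω[:, 2] = z_2
entry J[5][2] = -1.0000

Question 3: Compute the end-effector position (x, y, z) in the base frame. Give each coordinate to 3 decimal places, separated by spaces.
after link 1: o_1 = (2.5000, 4.3301, 3.0000)
after link 2: o_2 = (5.5981, 3.6962, 3.0000)
after link 3: o_3 = (3.0981, 8.0263, 1.0000)

3.098 8.026 1.000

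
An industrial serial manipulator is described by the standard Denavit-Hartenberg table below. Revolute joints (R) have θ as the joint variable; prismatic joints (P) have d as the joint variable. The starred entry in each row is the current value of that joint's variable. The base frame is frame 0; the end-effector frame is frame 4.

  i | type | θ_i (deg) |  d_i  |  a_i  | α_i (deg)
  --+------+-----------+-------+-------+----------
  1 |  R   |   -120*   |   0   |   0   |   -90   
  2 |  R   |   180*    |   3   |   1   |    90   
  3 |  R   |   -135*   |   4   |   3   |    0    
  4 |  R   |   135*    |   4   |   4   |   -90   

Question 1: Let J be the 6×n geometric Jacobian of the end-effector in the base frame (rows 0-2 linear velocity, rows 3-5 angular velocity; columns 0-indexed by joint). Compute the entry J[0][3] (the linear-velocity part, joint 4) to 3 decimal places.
axis z_3 = (0.0000,-0.0000,-1.0000); lever o_n−o_3 = (2.0000,3.4641,-4.0000)
cross product → J_v[:, 3] = (3.4641,-2.0000,0.0000)
J_ω[:, 3] = z_3
entry J[0][3] = 3.4641

3.464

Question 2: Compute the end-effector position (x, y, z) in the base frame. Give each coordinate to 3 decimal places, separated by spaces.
after link 1: o_1 = (0.0000, 0.0000, 0.0000)
after link 2: o_2 = (3.0981, -0.6340, 0.0000)
after link 3: o_3 = (0.2003, -1.4104, -4.0000)
after link 4: o_4 = (2.2003, 2.0537, -8.0000)

2.200 2.054 -8.000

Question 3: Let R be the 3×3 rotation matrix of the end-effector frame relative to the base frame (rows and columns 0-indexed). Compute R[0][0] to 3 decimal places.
0.500

End-effector x-axis (col 0 of R) = (0.5000,0.8660,-0.0000)
R[0][0] = 0.5000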